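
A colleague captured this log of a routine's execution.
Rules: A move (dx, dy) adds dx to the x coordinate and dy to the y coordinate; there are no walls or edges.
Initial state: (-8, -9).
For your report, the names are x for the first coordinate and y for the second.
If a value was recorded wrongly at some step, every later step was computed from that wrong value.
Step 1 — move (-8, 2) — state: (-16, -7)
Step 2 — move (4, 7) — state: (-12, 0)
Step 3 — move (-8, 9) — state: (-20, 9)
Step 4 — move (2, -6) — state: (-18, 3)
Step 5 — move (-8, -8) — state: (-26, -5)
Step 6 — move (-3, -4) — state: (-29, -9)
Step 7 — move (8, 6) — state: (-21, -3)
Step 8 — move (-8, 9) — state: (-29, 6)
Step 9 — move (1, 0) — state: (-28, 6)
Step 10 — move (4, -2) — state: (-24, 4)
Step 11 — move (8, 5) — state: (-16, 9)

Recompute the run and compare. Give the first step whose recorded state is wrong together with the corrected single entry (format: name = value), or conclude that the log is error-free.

no error

step 1: x = -8 + (-8) = -16, y = -9 + (2) = -7 -> consistent with the log
step 2: x = -16 + (4) = -12, y = -7 + (7) = 0 -> verified
step 3: x = -12 + (-8) = -20, y = 0 + (9) = 9 -> confirmed correct
step 4: x = -20 + (2) = -18, y = 9 + (-6) = 3 -> verified
step 5: x = -18 + (-8) = -26, y = 3 + (-8) = -5 -> same as recorded
step 6: x = -26 + (-3) = -29, y = -5 + (-4) = -9 -> confirmed correct
step 7: x = -29 + (8) = -21, y = -9 + (6) = -3 -> consistent with the log
step 8: x = -21 + (-8) = -29, y = -3 + (9) = 6 -> in agreement
step 9: x = -29 + (1) = -28, y = 6 + (0) = 6 -> no discrepancy
step 10: x = -28 + (4) = -24, y = 6 + (-2) = 4 -> verified
step 11: x = -24 + (8) = -16, y = 4 + (5) = 9 -> no discrepancy
The recomputation confirms every line.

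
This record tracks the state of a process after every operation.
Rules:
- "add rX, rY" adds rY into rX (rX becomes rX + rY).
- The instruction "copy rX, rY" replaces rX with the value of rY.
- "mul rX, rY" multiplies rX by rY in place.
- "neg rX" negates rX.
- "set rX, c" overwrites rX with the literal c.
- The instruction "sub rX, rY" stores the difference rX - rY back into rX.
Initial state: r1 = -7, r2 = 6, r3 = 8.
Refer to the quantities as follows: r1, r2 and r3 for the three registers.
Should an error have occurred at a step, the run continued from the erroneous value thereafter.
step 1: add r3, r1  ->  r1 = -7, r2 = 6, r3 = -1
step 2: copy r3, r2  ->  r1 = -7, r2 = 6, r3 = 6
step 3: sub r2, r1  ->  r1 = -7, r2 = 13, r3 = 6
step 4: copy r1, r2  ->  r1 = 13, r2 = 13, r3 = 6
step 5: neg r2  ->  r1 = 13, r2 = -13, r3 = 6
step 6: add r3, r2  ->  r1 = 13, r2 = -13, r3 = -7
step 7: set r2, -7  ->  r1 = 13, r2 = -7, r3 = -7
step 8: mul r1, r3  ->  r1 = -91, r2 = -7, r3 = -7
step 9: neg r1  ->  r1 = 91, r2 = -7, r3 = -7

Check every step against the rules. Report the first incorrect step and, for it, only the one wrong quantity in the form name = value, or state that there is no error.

step 1, r3 = 1

Recomputing the run from the initial state:
step 1: r1 = -7, r2 = 6, r3 = 1
step 2: r1 = -7, r2 = 6, r3 = 6
step 3: r1 = -7, r2 = 13, r3 = 6
step 4: r1 = 13, r2 = 13, r3 = 6
step 5: r1 = 13, r2 = -13, r3 = 6
step 6: r1 = 13, r2 = -13, r3 = -7
step 7: r1 = 13, r2 = -7, r3 = -7
step 8: r1 = -91, r2 = -7, r3 = -7
step 9: r1 = 91, r2 = -7, r3 = -7
The first disagreement with the record is at step 1, where the value should be r3 = 1.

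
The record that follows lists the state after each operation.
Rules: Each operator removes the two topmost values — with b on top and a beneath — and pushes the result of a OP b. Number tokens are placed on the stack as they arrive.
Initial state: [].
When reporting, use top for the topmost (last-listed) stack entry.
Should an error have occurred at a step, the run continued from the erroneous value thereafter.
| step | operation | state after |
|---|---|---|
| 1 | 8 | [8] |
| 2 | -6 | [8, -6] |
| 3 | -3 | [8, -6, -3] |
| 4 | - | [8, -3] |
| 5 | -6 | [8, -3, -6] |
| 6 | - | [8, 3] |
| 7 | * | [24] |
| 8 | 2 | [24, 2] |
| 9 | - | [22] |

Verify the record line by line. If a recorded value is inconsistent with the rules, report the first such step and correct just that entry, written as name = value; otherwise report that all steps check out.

no error

Step 1: push 8: top = 8 — agrees with the record.
Step 2: push -6: top = -6 — checks out.
Step 3: push -3: top = -3 — consistent with the record.
Step 4: -6 - -3 = -3 — in agreement.
Step 5: push -6: top = -6 — same as recorded.
Step 6: -3 - -6 = 3 — verified.
Step 7: 8 * 3 = 24 — agrees with the record.
Step 8: push 2: top = 2 — verified.
Step 9: 24 - 2 = 22 — exactly as logged.
The recomputation confirms every line.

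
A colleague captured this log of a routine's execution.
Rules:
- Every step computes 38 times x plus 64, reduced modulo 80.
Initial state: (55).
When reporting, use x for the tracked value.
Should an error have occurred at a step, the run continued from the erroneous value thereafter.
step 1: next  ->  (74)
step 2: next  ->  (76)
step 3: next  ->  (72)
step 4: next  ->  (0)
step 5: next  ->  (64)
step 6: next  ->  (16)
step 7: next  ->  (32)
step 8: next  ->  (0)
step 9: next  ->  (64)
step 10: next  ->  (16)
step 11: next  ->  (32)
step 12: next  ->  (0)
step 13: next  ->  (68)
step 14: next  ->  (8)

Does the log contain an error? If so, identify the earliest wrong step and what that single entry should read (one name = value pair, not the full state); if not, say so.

step 1: x = (38*55 + 64) mod 80 = 74 -> agrees with the log
step 2: x = (38*74 + 64) mod 80 = 76 -> in agreement
step 3: x = (38*76 + 64) mod 80 = 72 -> no discrepancy
step 4: x = (38*72 + 64) mod 80 = 0 -> agrees with the log
step 5: x = (38*0 + 64) mod 80 = 64 -> no discrepancy
step 6: x = (38*64 + 64) mod 80 = 16 -> same as recorded
step 7: x = (38*16 + 64) mod 80 = 32 -> in agreement
step 8: x = (38*32 + 64) mod 80 = 0 -> agrees with the log
step 9: x = (38*0 + 64) mod 80 = 64 -> matches
step 10: x = (38*64 + 64) mod 80 = 16 -> same as recorded
step 11: x = (38*16 + 64) mod 80 = 32 -> verified
step 12: x = (38*32 + 64) mod 80 = 0 -> verified
step 13: x = (38*0 + 64) mod 80 = 64 -> first mismatch against the log
Step 13 is the first one off; corrected, x = 64.

step 13, x = 64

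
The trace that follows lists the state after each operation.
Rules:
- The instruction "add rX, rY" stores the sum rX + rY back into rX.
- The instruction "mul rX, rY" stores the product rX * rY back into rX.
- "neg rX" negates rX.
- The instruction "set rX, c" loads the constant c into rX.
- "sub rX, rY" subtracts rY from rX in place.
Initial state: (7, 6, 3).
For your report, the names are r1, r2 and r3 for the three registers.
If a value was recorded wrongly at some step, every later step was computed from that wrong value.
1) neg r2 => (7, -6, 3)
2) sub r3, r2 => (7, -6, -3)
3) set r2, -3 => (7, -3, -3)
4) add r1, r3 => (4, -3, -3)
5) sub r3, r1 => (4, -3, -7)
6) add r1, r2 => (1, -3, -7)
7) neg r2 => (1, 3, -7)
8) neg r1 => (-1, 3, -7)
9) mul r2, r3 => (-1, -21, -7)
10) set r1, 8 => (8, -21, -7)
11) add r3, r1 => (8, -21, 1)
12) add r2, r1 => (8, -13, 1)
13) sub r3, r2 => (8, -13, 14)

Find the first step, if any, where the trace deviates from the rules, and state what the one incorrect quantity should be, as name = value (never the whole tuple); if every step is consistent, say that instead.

step 2, r3 = 9

step 1: r2 = -(6) = -6 -> exactly as logged
step 2: r3 = 3 - -6 = 9 -> the entry is off here
Conclusion: step 2 carries the first error; the entry should be r3 = 9.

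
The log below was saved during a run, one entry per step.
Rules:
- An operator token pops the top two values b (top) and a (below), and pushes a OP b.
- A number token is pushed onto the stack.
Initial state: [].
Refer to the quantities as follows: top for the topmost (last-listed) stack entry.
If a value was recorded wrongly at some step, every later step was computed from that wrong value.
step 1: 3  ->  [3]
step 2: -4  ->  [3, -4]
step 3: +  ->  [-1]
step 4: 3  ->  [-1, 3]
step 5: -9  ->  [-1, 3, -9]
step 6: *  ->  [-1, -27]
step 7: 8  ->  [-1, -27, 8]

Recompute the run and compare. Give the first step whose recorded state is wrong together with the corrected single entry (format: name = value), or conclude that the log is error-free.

1. push 3: top = 3 (consistent with the log)
2. push -4: top = -4 (verified)
3. 3 + -4 = -1 (verified)
4. push 3: top = 3 (checks out)
5. push -9: top = -9 (matches)
6. 3 * -9 = -27 (consistent with the log)
7. push 8: top = 8 (verified)
All entries verified; no error found.

no error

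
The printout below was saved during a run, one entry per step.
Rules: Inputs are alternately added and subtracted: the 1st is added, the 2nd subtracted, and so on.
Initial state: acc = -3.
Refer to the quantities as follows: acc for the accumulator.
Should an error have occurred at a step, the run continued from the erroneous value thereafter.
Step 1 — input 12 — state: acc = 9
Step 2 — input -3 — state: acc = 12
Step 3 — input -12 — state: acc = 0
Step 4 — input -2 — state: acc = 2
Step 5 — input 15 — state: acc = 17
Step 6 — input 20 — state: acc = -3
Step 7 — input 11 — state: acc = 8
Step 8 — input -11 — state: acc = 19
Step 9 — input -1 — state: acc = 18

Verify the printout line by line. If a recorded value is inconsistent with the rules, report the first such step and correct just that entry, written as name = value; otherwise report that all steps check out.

Recomputing the run from the initial state:
step 1: acc = 9
step 2: acc = 12
step 3: acc = 0
step 4: acc = 2
step 5: acc = 17
step 6: acc = -3
step 7: acc = 8
step 8: acc = 19
step 9: acc = 18
This matches the printout at every step.

no error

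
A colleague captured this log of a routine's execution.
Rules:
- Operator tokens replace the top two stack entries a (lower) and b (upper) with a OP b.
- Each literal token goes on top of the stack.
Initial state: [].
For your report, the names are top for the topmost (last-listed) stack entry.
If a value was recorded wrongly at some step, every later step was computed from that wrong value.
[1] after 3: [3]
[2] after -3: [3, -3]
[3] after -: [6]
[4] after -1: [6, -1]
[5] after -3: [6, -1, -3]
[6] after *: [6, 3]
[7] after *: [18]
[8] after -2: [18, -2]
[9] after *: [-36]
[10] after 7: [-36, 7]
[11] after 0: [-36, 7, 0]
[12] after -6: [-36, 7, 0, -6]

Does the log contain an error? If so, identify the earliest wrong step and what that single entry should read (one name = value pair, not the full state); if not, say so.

no error

1. push 3: top = 3 (exactly as logged)
2. push -3: top = -3 (consistent with the log)
3. 3 - -3 = 6 (consistent with the log)
4. push -1: top = -1 (no discrepancy)
5. push -3: top = -3 (checks out)
6. -1 * -3 = 3 (matches)
7. 6 * 3 = 18 (same as recorded)
8. push -2: top = -2 (checks out)
9. 18 * -2 = -36 (verified)
10. push 7: top = 7 (verified)
11. push 0: top = 0 (confirmed correct)
12. push -6: top = -6 (checks out)
Nothing is out of place; the run is error-free.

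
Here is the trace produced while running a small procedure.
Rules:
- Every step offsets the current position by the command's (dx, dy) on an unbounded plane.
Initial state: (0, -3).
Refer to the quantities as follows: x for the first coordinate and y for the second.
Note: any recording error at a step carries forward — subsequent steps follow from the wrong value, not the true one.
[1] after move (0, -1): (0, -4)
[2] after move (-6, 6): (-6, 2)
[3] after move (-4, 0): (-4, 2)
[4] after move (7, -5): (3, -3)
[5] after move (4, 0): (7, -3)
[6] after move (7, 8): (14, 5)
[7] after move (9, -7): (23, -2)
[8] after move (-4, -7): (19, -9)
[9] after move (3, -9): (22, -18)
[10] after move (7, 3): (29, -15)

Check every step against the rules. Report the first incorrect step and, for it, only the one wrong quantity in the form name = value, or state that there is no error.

step 3, x = -10

step 1: x = 0 + (0) = 0, y = -3 + (-1) = -4 -> exactly as logged
step 2: x = 0 + (-6) = -6, y = -4 + (6) = 2 -> verified
step 3: x = -6 + (-4) = -10, y = 2 + (0) = 2 -> a discrepancy with the trace
The audit stops at step 3: the recorded entry is wrong and should be x = -10.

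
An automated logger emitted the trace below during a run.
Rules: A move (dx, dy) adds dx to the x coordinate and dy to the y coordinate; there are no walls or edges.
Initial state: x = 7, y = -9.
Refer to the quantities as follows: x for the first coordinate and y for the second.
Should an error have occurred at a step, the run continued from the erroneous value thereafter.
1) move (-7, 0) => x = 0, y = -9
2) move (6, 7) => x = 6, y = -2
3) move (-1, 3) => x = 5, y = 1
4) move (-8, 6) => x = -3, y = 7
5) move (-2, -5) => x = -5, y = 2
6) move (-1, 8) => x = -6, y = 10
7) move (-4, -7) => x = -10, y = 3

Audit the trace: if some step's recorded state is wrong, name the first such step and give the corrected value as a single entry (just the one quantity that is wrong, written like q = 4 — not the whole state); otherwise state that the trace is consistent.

step 1: x = 7 + (-7) = 0, y = -9 + (0) = -9 -> exactly as logged
step 2: x = 0 + (6) = 6, y = -9 + (7) = -2 -> in agreement
step 3: x = 6 + (-1) = 5, y = -2 + (3) = 1 -> exactly as logged
step 4: x = 5 + (-8) = -3, y = 1 + (6) = 7 -> same as recorded
step 5: x = -3 + (-2) = -5, y = 7 + (-5) = 2 -> exactly as logged
step 6: x = -5 + (-1) = -6, y = 2 + (8) = 10 -> matches
step 7: x = -6 + (-4) = -10, y = 10 + (-7) = 3 -> matches
The recomputation confirms every line.

no error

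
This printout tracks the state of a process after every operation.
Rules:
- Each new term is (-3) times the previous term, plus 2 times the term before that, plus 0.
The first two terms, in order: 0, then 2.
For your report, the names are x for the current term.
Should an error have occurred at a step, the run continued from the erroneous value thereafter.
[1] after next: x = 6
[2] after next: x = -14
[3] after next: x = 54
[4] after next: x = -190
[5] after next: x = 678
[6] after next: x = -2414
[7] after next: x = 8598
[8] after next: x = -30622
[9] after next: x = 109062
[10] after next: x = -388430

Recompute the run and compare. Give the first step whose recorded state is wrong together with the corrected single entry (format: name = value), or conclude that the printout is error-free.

Recomputing the run from the initial state:
step 1: x = -6
step 2: x = 22
step 3: x = -78
step 4: x = 278
step 5: x = -990
step 6: x = 3526
step 7: x = -12558
step 8: x = 44726
step 9: x = -159294
step 10: x = 567334
The first disagreement with the printout is at step 1, where the value should be x = -6.

step 1, x = -6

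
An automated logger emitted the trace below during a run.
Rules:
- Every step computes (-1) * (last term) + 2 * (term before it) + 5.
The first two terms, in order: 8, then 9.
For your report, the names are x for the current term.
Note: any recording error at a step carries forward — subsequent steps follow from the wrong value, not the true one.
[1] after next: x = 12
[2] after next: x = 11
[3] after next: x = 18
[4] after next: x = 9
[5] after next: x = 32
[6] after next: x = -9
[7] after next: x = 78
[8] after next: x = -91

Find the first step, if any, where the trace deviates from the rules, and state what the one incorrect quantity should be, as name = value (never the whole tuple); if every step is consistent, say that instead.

no error

1. x = -1*(9) + (2)*(8) + (5) = 12 (consistent with the trace)
2. x = -1*(12) + (2)*(9) + (5) = 11 (consistent with the trace)
3. x = -1*(11) + (2)*(12) + (5) = 18 (consistent with the trace)
4. x = -1*(18) + (2)*(11) + (5) = 9 (no discrepancy)
5. x = -1*(9) + (2)*(18) + (5) = 32 (confirmed correct)
6. x = -1*(32) + (2)*(9) + (5) = -9 (matches)
7. x = -1*(-9) + (2)*(32) + (5) = 78 (agrees with the trace)
8. x = -1*(78) + (2)*(-9) + (5) = -91 (agrees with the trace)
The whole run recomputes cleanly — no discrepancies.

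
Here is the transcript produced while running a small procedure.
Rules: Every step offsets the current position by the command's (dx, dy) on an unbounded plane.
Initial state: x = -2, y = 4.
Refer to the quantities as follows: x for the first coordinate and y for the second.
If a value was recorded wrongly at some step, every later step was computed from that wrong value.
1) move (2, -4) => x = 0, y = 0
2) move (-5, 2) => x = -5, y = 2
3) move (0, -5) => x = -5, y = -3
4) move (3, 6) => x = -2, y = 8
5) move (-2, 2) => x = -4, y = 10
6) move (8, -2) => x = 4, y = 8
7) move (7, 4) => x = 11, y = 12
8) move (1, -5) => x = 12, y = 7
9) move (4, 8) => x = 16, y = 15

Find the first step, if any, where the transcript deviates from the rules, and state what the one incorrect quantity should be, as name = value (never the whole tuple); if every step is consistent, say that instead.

step 4, y = 3

1. x = -2 + (2) = 0, y = 4 + (-4) = 0 (consistent with the transcript)
2. x = 0 + (-5) = -5, y = 0 + (2) = 2 (matches)
3. x = -5 + (0) = -5, y = 2 + (-5) = -3 (verified)
4. x = -5 + (3) = -2, y = -3 + (6) = 3 (not what was recorded)
First incorrect step: 4; the correct value is y = 3.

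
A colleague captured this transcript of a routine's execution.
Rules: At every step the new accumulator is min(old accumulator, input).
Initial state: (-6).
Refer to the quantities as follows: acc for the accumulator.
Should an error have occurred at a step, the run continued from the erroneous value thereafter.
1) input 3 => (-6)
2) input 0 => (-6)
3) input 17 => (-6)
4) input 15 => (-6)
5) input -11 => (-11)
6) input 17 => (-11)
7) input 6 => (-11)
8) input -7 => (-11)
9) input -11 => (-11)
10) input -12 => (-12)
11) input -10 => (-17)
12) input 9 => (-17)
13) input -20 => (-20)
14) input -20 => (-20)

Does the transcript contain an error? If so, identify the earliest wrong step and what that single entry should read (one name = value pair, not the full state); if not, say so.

step 11, acc = -12

Step 1: acc = min(-6, 3) = -6 — exactly as logged.
Step 2: acc = min(-6, 0) = -6 — in agreement.
Step 3: acc = min(-6, 17) = -6 — agrees with the transcript.
Step 4: acc = min(-6, 15) = -6 — verified.
Step 5: acc = min(-6, -11) = -11 — exactly as logged.
Step 6: acc = min(-11, 17) = -11 — agrees with the transcript.
Step 7: acc = min(-11, 6) = -11 — confirmed correct.
Step 8: acc = min(-11, -7) = -11 — no discrepancy.
Step 9: acc = min(-11, -11) = -11 — in agreement.
Step 10: acc = min(-11, -12) = -12 — confirmed correct.
Step 11: acc = min(-12, -10) = -12 — a discrepancy with the transcript.
Step 11 is the first one off; corrected, acc = -12.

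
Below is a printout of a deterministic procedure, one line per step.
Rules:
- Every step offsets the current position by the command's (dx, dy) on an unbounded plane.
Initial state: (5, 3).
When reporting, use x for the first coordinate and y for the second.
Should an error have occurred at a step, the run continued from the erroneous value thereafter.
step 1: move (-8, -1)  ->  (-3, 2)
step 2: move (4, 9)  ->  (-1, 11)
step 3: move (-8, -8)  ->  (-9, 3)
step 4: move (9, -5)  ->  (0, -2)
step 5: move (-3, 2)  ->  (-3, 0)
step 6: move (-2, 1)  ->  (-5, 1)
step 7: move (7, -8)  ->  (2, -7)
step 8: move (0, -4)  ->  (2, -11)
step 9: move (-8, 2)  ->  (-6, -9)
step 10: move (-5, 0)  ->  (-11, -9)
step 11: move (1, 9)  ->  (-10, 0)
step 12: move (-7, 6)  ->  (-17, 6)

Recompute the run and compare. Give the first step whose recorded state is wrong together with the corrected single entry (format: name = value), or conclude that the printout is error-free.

Recomputing the run from the initial state:
step 1: x = -3, y = 2
step 2: x = 1, y = 11
step 3: x = -7, y = 3
step 4: x = 2, y = -2
step 5: x = -1, y = 0
step 6: x = -3, y = 1
step 7: x = 4, y = -7
step 8: x = 4, y = -11
step 9: x = -4, y = -9
step 10: x = -9, y = -9
step 11: x = -8, y = 0
step 12: x = -15, y = 6
The first disagreement with the printout is at step 2, where the value should be x = 1.

step 2, x = 1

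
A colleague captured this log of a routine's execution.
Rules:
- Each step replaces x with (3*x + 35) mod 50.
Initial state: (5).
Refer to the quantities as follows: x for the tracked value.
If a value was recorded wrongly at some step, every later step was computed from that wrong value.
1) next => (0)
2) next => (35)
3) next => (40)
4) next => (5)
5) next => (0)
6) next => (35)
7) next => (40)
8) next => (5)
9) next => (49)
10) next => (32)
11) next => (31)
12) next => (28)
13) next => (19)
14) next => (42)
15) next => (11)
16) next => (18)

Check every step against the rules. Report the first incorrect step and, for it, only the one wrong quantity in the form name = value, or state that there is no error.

Recomputing the run from the initial state:
step 1: x = 0
step 2: x = 35
step 3: x = 40
step 4: x = 5
step 5: x = 0
step 6: x = 35
step 7: x = 40
step 8: x = 5
step 9: x = 0
step 10: x = 35
step 11: x = 40
step 12: x = 5
step 13: x = 0
step 14: x = 35
step 15: x = 40
step 16: x = 5
The first disagreement with the log is at step 9, where the value should be x = 0.

step 9, x = 0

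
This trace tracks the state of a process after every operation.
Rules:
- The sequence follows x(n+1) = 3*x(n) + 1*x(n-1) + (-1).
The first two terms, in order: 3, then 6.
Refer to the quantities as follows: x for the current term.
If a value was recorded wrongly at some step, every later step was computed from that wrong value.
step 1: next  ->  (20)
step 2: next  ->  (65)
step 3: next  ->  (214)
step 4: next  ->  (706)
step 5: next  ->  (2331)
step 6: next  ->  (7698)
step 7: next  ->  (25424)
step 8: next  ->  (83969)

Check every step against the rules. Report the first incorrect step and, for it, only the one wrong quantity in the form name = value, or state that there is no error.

step 1: x = 3*(6) + (1)*(3) + (-1) = 20 -> agrees with the trace
step 2: x = 3*(20) + (1)*(6) + (-1) = 65 -> consistent with the trace
step 3: x = 3*(65) + (1)*(20) + (-1) = 214 -> exactly as logged
step 4: x = 3*(214) + (1)*(65) + (-1) = 706 -> agrees with the trace
step 5: x = 3*(706) + (1)*(214) + (-1) = 2331 -> consistent with the trace
step 6: x = 3*(2331) + (1)*(706) + (-1) = 7698 -> no discrepancy
step 7: x = 3*(7698) + (1)*(2331) + (-1) = 25424 -> verified
step 8: x = 3*(25424) + (1)*(7698) + (-1) = 83969 -> exactly as logged
The whole run recomputes cleanly — no discrepancies.

no error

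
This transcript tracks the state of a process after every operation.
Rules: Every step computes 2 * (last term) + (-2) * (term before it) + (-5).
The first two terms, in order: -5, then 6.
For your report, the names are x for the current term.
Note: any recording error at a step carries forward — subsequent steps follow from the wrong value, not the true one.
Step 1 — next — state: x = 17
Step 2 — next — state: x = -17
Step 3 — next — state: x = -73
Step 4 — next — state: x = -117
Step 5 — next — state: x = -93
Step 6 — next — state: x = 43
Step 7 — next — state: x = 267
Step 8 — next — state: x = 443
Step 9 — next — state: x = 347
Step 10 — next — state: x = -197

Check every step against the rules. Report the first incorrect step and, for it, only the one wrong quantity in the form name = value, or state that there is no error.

step 2, x = 17

Recomputing the run from the initial state:
step 1: x = 17
step 2: x = 17
step 3: x = -5
step 4: x = -49
step 5: x = -93
step 6: x = -93
step 7: x = -5
step 8: x = 171
step 9: x = 347
step 10: x = 347
The first disagreement with the transcript is at step 2, where the value should be x = 17.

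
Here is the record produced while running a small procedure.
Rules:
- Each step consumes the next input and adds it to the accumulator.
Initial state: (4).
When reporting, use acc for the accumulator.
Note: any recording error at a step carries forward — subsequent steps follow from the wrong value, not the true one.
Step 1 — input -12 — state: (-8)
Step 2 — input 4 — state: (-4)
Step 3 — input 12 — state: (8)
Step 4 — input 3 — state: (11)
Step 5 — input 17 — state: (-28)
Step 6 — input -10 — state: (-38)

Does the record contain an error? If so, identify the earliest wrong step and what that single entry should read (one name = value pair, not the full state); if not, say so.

Recomputing the run from the initial state:
step 1: acc = -8
step 2: acc = -4
step 3: acc = 8
step 4: acc = 11
step 5: acc = 28
step 6: acc = 18
The first disagreement with the record is at step 5, where the value should be acc = 28.

step 5, acc = 28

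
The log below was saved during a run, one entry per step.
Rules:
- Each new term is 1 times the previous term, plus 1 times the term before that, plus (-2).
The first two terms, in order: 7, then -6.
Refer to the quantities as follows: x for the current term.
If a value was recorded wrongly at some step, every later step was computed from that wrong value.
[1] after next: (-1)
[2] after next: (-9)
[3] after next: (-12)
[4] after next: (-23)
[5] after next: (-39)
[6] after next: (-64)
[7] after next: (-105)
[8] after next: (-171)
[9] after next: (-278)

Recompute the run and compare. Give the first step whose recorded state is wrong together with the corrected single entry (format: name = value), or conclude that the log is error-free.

step 5, x = -37

Recomputing the run from the initial state:
step 1: x = -1
step 2: x = -9
step 3: x = -12
step 4: x = -23
step 5: x = -37
step 6: x = -62
step 7: x = -101
step 8: x = -165
step 9: x = -268
The first disagreement with the log is at step 5, where the value should be x = -37.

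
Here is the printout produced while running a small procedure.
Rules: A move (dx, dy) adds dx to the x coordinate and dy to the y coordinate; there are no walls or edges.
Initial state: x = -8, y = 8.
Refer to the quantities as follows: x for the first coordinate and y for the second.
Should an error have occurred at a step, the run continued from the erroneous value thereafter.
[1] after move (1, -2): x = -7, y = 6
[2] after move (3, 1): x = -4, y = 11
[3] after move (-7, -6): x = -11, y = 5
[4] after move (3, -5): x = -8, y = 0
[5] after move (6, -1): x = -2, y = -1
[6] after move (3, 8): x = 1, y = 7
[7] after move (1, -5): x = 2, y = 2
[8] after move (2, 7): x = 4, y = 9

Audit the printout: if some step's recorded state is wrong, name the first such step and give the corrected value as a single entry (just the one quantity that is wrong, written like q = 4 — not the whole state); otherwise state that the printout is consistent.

Recomputing the run from the initial state:
step 1: x = -7, y = 6
step 2: x = -4, y = 7
step 3: x = -11, y = 1
step 4: x = -8, y = -4
step 5: x = -2, y = -5
step 6: x = 1, y = 3
step 7: x = 2, y = -2
step 8: x = 4, y = 5
The first disagreement with the printout is at step 2, where the value should be y = 7.

step 2, y = 7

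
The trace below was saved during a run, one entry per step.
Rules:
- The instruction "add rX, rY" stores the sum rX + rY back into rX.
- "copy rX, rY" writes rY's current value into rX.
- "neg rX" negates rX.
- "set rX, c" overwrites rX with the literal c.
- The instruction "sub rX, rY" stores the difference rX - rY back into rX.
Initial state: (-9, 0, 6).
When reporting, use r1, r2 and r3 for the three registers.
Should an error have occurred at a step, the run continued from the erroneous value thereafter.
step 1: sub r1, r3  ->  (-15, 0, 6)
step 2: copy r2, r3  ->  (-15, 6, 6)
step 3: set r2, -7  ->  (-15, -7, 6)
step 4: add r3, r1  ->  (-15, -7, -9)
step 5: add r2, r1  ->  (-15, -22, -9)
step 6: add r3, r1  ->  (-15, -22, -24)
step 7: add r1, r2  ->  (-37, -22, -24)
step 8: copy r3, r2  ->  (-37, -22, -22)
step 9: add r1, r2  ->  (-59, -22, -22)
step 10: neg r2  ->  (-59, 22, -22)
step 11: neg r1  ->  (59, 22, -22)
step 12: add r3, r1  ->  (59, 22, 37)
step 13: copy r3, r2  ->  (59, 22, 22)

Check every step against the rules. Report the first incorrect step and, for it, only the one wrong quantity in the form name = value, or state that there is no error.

Recomputing the run from the initial state:
step 1: r1 = -15, r2 = 0, r3 = 6
step 2: r1 = -15, r2 = 6, r3 = 6
step 3: r1 = -15, r2 = -7, r3 = 6
step 4: r1 = -15, r2 = -7, r3 = -9
step 5: r1 = -15, r2 = -22, r3 = -9
step 6: r1 = -15, r2 = -22, r3 = -24
step 7: r1 = -37, r2 = -22, r3 = -24
step 8: r1 = -37, r2 = -22, r3 = -22
step 9: r1 = -59, r2 = -22, r3 = -22
step 10: r1 = -59, r2 = 22, r3 = -22
step 11: r1 = 59, r2 = 22, r3 = -22
step 12: r1 = 59, r2 = 22, r3 = 37
step 13: r1 = 59, r2 = 22, r3 = 22
This matches the trace at every step.

no error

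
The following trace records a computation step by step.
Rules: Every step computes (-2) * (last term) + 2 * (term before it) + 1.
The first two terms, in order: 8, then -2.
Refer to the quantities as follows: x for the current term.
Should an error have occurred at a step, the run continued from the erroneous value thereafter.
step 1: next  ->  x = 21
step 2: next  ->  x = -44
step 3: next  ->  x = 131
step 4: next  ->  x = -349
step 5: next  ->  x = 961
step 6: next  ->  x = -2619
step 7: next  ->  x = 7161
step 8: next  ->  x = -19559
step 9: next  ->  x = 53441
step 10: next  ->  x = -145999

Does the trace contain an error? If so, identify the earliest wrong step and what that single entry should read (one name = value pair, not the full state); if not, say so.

step 2, x = -45

Step 1: x = -2*(-2) + (2)*(8) + (1) = 21 — verified.
Step 2: x = -2*(21) + (2)*(-2) + (1) = -45 — the entry is off here.
The audit stops at step 2: the recorded entry is wrong and should be x = -45.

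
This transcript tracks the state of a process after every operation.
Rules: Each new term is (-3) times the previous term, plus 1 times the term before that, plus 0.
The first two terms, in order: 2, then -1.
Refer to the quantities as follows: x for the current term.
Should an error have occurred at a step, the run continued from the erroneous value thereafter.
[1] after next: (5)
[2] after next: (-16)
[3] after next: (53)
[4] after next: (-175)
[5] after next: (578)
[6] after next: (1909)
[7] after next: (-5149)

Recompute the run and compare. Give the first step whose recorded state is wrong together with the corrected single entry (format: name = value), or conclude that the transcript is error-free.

step 6, x = -1909

Recomputing the run from the initial state:
step 1: x = 5
step 2: x = -16
step 3: x = 53
step 4: x = -175
step 5: x = 578
step 6: x = -1909
step 7: x = 6305
The first disagreement with the transcript is at step 6, where the value should be x = -1909.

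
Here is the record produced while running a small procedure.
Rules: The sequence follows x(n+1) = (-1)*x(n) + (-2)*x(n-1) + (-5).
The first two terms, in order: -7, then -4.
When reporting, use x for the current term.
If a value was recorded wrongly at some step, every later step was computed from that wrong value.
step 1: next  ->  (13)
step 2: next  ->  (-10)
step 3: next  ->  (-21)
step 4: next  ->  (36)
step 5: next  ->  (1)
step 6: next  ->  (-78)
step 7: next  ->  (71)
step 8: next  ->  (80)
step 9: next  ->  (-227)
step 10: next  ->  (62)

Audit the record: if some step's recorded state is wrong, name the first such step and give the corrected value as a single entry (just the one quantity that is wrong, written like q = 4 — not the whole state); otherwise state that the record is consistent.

Step 1: x = -1*(-4) + (-2)*(-7) + (-5) = 13 — confirmed correct.
Step 2: x = -1*(13) + (-2)*(-4) + (-5) = -10 — consistent with the record.
Step 3: x = -1*(-10) + (-2)*(13) + (-5) = -21 — exactly as logged.
Step 4: x = -1*(-21) + (-2)*(-10) + (-5) = 36 — matches.
Step 5: x = -1*(36) + (-2)*(-21) + (-5) = 1 — checks out.
Step 6: x = -1*(1) + (-2)*(36) + (-5) = -78 — checks out.
Step 7: x = -1*(-78) + (-2)*(1) + (-5) = 71 — verified.
Step 8: x = -1*(71) + (-2)*(-78) + (-5) = 80 — confirmed correct.
Step 9: x = -1*(80) + (-2)*(71) + (-5) = -227 — matches.
Step 10: x = -1*(-227) + (-2)*(80) + (-5) = 62 — in agreement.
No step deviates from the rules.

no error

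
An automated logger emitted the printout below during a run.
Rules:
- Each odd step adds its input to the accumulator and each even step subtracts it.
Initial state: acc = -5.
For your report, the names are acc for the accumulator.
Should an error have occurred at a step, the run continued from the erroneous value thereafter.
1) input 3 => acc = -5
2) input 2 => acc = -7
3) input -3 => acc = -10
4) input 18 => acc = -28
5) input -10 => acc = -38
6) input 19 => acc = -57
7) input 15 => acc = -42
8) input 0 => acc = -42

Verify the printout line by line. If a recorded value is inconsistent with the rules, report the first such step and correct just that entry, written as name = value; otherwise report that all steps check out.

Recomputing the run from the initial state:
step 1: acc = -2
step 2: acc = -4
step 3: acc = -7
step 4: acc = -25
step 5: acc = -35
step 6: acc = -54
step 7: acc = -39
step 8: acc = -39
The first disagreement with the printout is at step 1, where the value should be acc = -2.

step 1, acc = -2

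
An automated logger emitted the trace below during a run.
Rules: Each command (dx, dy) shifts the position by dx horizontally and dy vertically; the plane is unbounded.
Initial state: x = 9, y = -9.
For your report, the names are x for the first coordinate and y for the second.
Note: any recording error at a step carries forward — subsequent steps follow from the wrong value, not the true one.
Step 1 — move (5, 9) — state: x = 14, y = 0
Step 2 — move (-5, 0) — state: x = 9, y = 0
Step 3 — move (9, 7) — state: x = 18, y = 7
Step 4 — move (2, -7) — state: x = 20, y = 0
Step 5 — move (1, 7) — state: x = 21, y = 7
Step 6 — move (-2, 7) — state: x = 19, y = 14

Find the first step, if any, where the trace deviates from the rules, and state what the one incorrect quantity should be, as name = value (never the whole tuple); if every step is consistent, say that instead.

no error

step 1: x = 9 + (5) = 14, y = -9 + (9) = 0 -> matches
step 2: x = 14 + (-5) = 9, y = 0 + (0) = 0 -> consistent with the trace
step 3: x = 9 + (9) = 18, y = 0 + (7) = 7 -> checks out
step 4: x = 18 + (2) = 20, y = 7 + (-7) = 0 -> consistent with the trace
step 5: x = 20 + (1) = 21, y = 0 + (7) = 7 -> verified
step 6: x = 21 + (-2) = 19, y = 7 + (7) = 14 -> in agreement
Each recorded entry agrees with the recomputation.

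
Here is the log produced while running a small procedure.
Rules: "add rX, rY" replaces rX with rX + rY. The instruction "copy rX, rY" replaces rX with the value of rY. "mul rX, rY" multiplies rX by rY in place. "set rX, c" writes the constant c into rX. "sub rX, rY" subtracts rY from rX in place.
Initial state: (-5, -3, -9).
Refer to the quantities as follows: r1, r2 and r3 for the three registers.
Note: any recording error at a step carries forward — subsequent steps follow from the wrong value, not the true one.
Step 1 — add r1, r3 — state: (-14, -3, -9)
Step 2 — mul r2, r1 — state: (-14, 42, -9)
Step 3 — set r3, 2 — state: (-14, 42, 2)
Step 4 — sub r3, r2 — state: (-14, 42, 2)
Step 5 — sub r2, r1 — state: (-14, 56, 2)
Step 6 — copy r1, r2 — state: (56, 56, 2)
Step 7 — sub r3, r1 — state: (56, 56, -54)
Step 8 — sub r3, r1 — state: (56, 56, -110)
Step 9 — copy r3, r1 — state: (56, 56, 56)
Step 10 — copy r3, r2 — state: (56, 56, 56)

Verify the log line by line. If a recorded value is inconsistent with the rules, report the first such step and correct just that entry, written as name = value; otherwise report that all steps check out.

step 4, r3 = -40

step 1: r1 = -5 + -9 = -14 -> same as recorded
step 2: r2 = -3 * -14 = 42 -> same as recorded
step 3: r3 = 2 -> confirmed correct
step 4: r3 = 2 - 42 = -40 -> not what was recorded
Step 4 is the first one off; corrected, r3 = -40.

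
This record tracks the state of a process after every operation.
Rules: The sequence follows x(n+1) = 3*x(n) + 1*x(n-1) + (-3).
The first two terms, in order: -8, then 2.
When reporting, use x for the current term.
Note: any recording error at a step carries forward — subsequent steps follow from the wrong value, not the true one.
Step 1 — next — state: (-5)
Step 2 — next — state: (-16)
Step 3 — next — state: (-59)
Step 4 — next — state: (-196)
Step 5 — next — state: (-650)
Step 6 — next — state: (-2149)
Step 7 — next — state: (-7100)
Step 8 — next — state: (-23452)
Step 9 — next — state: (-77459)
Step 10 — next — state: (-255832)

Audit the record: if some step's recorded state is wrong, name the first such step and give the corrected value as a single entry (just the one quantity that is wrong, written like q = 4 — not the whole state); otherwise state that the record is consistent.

Recomputing the run from the initial state:
step 1: x = -5
step 2: x = -16
step 3: x = -56
step 4: x = -187
step 5: x = -620
step 6: x = -2050
step 7: x = -6773
step 8: x = -22372
step 9: x = -73892
step 10: x = -244051
The first disagreement with the record is at step 3, where the value should be x = -56.

step 3, x = -56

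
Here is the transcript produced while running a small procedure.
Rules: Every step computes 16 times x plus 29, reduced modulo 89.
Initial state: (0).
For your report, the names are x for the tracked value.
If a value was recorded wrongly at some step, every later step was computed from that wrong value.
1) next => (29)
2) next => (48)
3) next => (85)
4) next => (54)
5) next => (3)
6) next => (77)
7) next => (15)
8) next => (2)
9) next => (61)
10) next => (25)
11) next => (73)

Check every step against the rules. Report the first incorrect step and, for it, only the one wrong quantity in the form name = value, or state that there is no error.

1. x = (16*0 + 29) mod 89 = 29 (confirmed correct)
2. x = (16*29 + 29) mod 89 = 48 (agrees with the transcript)
3. x = (16*48 + 29) mod 89 = 85 (consistent with the transcript)
4. x = (16*85 + 29) mod 89 = 54 (confirmed correct)
5. x = (16*54 + 29) mod 89 = 3 (same as recorded)
6. x = (16*3 + 29) mod 89 = 77 (checks out)
7. x = (16*77 + 29) mod 89 = 15 (agrees with the transcript)
8. x = (16*15 + 29) mod 89 = 2 (checks out)
9. x = (16*2 + 29) mod 89 = 61 (consistent with the transcript)
10. x = (16*61 + 29) mod 89 = 26 (this is not what the transcript shows)
That makes step 10 the first incorrect line — x = 26 is what it should show.

step 10, x = 26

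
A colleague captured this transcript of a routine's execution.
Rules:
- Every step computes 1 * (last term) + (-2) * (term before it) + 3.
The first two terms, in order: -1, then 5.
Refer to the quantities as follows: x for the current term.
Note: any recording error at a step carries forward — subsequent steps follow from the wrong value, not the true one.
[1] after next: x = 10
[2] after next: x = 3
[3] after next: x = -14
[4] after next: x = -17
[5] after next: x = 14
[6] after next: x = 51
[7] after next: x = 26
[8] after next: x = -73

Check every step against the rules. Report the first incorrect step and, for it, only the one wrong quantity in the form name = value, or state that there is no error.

no error

1. x = 1*(5) + (-2)*(-1) + (3) = 10 (consistent with the transcript)
2. x = 1*(10) + (-2)*(5) + (3) = 3 (same as recorded)
3. x = 1*(3) + (-2)*(10) + (3) = -14 (no discrepancy)
4. x = 1*(-14) + (-2)*(3) + (3) = -17 (confirmed correct)
5. x = 1*(-17) + (-2)*(-14) + (3) = 14 (agrees with the transcript)
6. x = 1*(14) + (-2)*(-17) + (3) = 51 (no discrepancy)
7. x = 1*(51) + (-2)*(14) + (3) = 26 (matches)
8. x = 1*(26) + (-2)*(51) + (3) = -73 (exactly as logged)
All steps check out; nothing to correct.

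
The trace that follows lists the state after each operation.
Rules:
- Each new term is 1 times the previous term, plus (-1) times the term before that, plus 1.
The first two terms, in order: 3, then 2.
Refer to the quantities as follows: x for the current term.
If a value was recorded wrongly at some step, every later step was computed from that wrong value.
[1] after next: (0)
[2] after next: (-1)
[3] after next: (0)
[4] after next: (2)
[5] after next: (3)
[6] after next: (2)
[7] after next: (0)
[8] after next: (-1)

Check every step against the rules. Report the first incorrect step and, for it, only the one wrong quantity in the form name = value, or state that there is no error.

no error

Step 1: x = 1*(2) + (-1)*(3) + (1) = 0 — confirmed correct.
Step 2: x = 1*(0) + (-1)*(2) + (1) = -1 — checks out.
Step 3: x = 1*(-1) + (-1)*(0) + (1) = 0 — verified.
Step 4: x = 1*(0) + (-1)*(-1) + (1) = 2 — no discrepancy.
Step 5: x = 1*(2) + (-1)*(0) + (1) = 3 — consistent with the trace.
Step 6: x = 1*(3) + (-1)*(2) + (1) = 2 — same as recorded.
Step 7: x = 1*(2) + (-1)*(3) + (1) = 0 — same as recorded.
Step 8: x = 1*(0) + (-1)*(2) + (1) = -1 — same as recorded.
No step deviates from the rules.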